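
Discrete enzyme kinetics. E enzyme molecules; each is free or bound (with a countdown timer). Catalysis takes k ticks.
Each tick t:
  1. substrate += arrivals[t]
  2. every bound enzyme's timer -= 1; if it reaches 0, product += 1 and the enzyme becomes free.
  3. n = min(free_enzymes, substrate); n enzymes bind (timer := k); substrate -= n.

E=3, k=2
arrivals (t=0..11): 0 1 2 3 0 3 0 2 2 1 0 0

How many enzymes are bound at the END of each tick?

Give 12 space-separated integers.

Answer: 0 1 3 3 3 3 3 3 3 3 2 1

Derivation:
t=0: arr=0 -> substrate=0 bound=0 product=0
t=1: arr=1 -> substrate=0 bound=1 product=0
t=2: arr=2 -> substrate=0 bound=3 product=0
t=3: arr=3 -> substrate=2 bound=3 product=1
t=4: arr=0 -> substrate=0 bound=3 product=3
t=5: arr=3 -> substrate=2 bound=3 product=4
t=6: arr=0 -> substrate=0 bound=3 product=6
t=7: arr=2 -> substrate=1 bound=3 product=7
t=8: arr=2 -> substrate=1 bound=3 product=9
t=9: arr=1 -> substrate=1 bound=3 product=10
t=10: arr=0 -> substrate=0 bound=2 product=12
t=11: arr=0 -> substrate=0 bound=1 product=13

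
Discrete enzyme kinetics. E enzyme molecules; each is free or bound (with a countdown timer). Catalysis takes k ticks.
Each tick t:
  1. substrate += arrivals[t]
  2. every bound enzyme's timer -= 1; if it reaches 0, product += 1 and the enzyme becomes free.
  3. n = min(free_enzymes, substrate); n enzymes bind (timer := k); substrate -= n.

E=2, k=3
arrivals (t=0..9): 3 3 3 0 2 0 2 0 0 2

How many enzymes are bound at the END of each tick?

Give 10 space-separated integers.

Answer: 2 2 2 2 2 2 2 2 2 2

Derivation:
t=0: arr=3 -> substrate=1 bound=2 product=0
t=1: arr=3 -> substrate=4 bound=2 product=0
t=2: arr=3 -> substrate=7 bound=2 product=0
t=3: arr=0 -> substrate=5 bound=2 product=2
t=4: arr=2 -> substrate=7 bound=2 product=2
t=5: arr=0 -> substrate=7 bound=2 product=2
t=6: arr=2 -> substrate=7 bound=2 product=4
t=7: arr=0 -> substrate=7 bound=2 product=4
t=8: arr=0 -> substrate=7 bound=2 product=4
t=9: arr=2 -> substrate=7 bound=2 product=6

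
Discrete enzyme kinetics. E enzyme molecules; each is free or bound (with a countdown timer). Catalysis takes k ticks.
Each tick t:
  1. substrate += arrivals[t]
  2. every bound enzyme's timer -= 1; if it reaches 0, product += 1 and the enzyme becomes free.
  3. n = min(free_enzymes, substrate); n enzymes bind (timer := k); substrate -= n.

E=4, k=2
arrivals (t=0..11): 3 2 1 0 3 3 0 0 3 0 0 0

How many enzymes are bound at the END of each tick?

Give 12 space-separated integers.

Answer: 3 4 3 2 3 4 3 2 3 3 0 0

Derivation:
t=0: arr=3 -> substrate=0 bound=3 product=0
t=1: arr=2 -> substrate=1 bound=4 product=0
t=2: arr=1 -> substrate=0 bound=3 product=3
t=3: arr=0 -> substrate=0 bound=2 product=4
t=4: arr=3 -> substrate=0 bound=3 product=6
t=5: arr=3 -> substrate=2 bound=4 product=6
t=6: arr=0 -> substrate=0 bound=3 product=9
t=7: arr=0 -> substrate=0 bound=2 product=10
t=8: arr=3 -> substrate=0 bound=3 product=12
t=9: arr=0 -> substrate=0 bound=3 product=12
t=10: arr=0 -> substrate=0 bound=0 product=15
t=11: arr=0 -> substrate=0 bound=0 product=15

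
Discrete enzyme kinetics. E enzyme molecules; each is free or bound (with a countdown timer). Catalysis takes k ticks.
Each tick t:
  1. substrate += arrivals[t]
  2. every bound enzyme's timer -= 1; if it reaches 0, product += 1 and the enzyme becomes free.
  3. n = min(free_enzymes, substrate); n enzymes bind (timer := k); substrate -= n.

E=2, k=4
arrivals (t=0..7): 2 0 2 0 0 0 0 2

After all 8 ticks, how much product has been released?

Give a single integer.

t=0: arr=2 -> substrate=0 bound=2 product=0
t=1: arr=0 -> substrate=0 bound=2 product=0
t=2: arr=2 -> substrate=2 bound=2 product=0
t=3: arr=0 -> substrate=2 bound=2 product=0
t=4: arr=0 -> substrate=0 bound=2 product=2
t=5: arr=0 -> substrate=0 bound=2 product=2
t=6: arr=0 -> substrate=0 bound=2 product=2
t=7: arr=2 -> substrate=2 bound=2 product=2

Answer: 2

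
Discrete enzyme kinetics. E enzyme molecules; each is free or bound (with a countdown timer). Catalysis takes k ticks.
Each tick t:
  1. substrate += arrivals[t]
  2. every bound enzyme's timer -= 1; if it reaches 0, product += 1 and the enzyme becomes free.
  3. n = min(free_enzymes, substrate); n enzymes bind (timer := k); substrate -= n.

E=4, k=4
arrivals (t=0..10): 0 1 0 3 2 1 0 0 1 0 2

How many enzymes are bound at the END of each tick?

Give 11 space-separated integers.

Answer: 0 1 1 4 4 4 4 3 4 3 4

Derivation:
t=0: arr=0 -> substrate=0 bound=0 product=0
t=1: arr=1 -> substrate=0 bound=1 product=0
t=2: arr=0 -> substrate=0 bound=1 product=0
t=3: arr=3 -> substrate=0 bound=4 product=0
t=4: arr=2 -> substrate=2 bound=4 product=0
t=5: arr=1 -> substrate=2 bound=4 product=1
t=6: arr=0 -> substrate=2 bound=4 product=1
t=7: arr=0 -> substrate=0 bound=3 product=4
t=8: arr=1 -> substrate=0 bound=4 product=4
t=9: arr=0 -> substrate=0 bound=3 product=5
t=10: arr=2 -> substrate=1 bound=4 product=5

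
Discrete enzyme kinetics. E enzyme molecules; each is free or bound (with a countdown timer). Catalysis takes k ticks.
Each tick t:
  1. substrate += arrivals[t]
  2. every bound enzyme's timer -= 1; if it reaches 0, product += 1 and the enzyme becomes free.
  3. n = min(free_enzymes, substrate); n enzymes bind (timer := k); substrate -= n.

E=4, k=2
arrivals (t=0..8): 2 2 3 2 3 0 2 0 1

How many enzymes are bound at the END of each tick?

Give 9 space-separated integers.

Answer: 2 4 4 4 4 4 4 2 1

Derivation:
t=0: arr=2 -> substrate=0 bound=2 product=0
t=1: arr=2 -> substrate=0 bound=4 product=0
t=2: arr=3 -> substrate=1 bound=4 product=2
t=3: arr=2 -> substrate=1 bound=4 product=4
t=4: arr=3 -> substrate=2 bound=4 product=6
t=5: arr=0 -> substrate=0 bound=4 product=8
t=6: arr=2 -> substrate=0 bound=4 product=10
t=7: arr=0 -> substrate=0 bound=2 product=12
t=8: arr=1 -> substrate=0 bound=1 product=14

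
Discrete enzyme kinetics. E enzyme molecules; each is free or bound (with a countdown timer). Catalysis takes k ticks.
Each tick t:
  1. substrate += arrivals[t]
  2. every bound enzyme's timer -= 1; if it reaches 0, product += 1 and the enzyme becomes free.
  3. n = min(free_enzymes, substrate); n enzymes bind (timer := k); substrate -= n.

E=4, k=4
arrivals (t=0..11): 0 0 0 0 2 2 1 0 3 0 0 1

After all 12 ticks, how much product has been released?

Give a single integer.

Answer: 4

Derivation:
t=0: arr=0 -> substrate=0 bound=0 product=0
t=1: arr=0 -> substrate=0 bound=0 product=0
t=2: arr=0 -> substrate=0 bound=0 product=0
t=3: arr=0 -> substrate=0 bound=0 product=0
t=4: arr=2 -> substrate=0 bound=2 product=0
t=5: arr=2 -> substrate=0 bound=4 product=0
t=6: arr=1 -> substrate=1 bound=4 product=0
t=7: arr=0 -> substrate=1 bound=4 product=0
t=8: arr=3 -> substrate=2 bound=4 product=2
t=9: arr=0 -> substrate=0 bound=4 product=4
t=10: arr=0 -> substrate=0 bound=4 product=4
t=11: arr=1 -> substrate=1 bound=4 product=4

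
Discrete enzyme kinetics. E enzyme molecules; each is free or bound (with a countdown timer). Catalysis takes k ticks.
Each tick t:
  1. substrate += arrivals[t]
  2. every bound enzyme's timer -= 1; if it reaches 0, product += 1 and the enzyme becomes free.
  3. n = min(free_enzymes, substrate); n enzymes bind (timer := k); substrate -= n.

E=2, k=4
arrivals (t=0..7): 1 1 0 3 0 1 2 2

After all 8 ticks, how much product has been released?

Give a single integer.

t=0: arr=1 -> substrate=0 bound=1 product=0
t=1: arr=1 -> substrate=0 bound=2 product=0
t=2: arr=0 -> substrate=0 bound=2 product=0
t=3: arr=3 -> substrate=3 bound=2 product=0
t=4: arr=0 -> substrate=2 bound=2 product=1
t=5: arr=1 -> substrate=2 bound=2 product=2
t=6: arr=2 -> substrate=4 bound=2 product=2
t=7: arr=2 -> substrate=6 bound=2 product=2

Answer: 2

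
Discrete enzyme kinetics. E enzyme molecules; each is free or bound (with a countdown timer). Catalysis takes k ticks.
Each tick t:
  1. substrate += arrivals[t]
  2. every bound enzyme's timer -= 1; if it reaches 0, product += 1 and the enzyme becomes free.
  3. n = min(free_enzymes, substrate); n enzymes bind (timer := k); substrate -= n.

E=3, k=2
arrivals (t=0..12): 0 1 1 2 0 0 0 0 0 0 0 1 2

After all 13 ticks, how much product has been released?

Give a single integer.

t=0: arr=0 -> substrate=0 bound=0 product=0
t=1: arr=1 -> substrate=0 bound=1 product=0
t=2: arr=1 -> substrate=0 bound=2 product=0
t=3: arr=2 -> substrate=0 bound=3 product=1
t=4: arr=0 -> substrate=0 bound=2 product=2
t=5: arr=0 -> substrate=0 bound=0 product=4
t=6: arr=0 -> substrate=0 bound=0 product=4
t=7: arr=0 -> substrate=0 bound=0 product=4
t=8: arr=0 -> substrate=0 bound=0 product=4
t=9: arr=0 -> substrate=0 bound=0 product=4
t=10: arr=0 -> substrate=0 bound=0 product=4
t=11: arr=1 -> substrate=0 bound=1 product=4
t=12: arr=2 -> substrate=0 bound=3 product=4

Answer: 4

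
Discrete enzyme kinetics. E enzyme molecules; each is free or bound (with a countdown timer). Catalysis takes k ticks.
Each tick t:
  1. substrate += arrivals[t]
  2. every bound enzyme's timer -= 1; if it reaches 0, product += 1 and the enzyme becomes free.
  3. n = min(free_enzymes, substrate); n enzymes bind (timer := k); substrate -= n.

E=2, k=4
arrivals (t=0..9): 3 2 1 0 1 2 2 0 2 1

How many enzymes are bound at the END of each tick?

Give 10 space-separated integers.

Answer: 2 2 2 2 2 2 2 2 2 2

Derivation:
t=0: arr=3 -> substrate=1 bound=2 product=0
t=1: arr=2 -> substrate=3 bound=2 product=0
t=2: arr=1 -> substrate=4 bound=2 product=0
t=3: arr=0 -> substrate=4 bound=2 product=0
t=4: arr=1 -> substrate=3 bound=2 product=2
t=5: arr=2 -> substrate=5 bound=2 product=2
t=6: arr=2 -> substrate=7 bound=2 product=2
t=7: arr=0 -> substrate=7 bound=2 product=2
t=8: arr=2 -> substrate=7 bound=2 product=4
t=9: arr=1 -> substrate=8 bound=2 product=4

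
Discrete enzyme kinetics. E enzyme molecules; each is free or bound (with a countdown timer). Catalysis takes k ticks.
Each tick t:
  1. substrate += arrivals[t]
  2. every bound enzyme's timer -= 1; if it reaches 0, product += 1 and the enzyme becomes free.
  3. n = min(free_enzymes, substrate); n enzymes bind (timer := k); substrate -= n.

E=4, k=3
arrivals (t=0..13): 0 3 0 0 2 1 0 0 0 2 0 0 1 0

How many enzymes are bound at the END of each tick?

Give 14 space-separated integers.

Answer: 0 3 3 3 2 3 3 1 0 2 2 2 1 1

Derivation:
t=0: arr=0 -> substrate=0 bound=0 product=0
t=1: arr=3 -> substrate=0 bound=3 product=0
t=2: arr=0 -> substrate=0 bound=3 product=0
t=3: arr=0 -> substrate=0 bound=3 product=0
t=4: arr=2 -> substrate=0 bound=2 product=3
t=5: arr=1 -> substrate=0 bound=3 product=3
t=6: arr=0 -> substrate=0 bound=3 product=3
t=7: arr=0 -> substrate=0 bound=1 product=5
t=8: arr=0 -> substrate=0 bound=0 product=6
t=9: arr=2 -> substrate=0 bound=2 product=6
t=10: arr=0 -> substrate=0 bound=2 product=6
t=11: arr=0 -> substrate=0 bound=2 product=6
t=12: arr=1 -> substrate=0 bound=1 product=8
t=13: arr=0 -> substrate=0 bound=1 product=8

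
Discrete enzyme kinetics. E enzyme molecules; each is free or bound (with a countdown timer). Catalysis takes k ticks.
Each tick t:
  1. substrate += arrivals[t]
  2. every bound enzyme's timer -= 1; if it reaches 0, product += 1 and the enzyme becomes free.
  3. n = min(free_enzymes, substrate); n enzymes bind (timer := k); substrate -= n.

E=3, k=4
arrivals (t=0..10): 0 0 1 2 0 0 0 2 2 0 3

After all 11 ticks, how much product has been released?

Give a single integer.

t=0: arr=0 -> substrate=0 bound=0 product=0
t=1: arr=0 -> substrate=0 bound=0 product=0
t=2: arr=1 -> substrate=0 bound=1 product=0
t=3: arr=2 -> substrate=0 bound=3 product=0
t=4: arr=0 -> substrate=0 bound=3 product=0
t=5: arr=0 -> substrate=0 bound=3 product=0
t=6: arr=0 -> substrate=0 bound=2 product=1
t=7: arr=2 -> substrate=0 bound=2 product=3
t=8: arr=2 -> substrate=1 bound=3 product=3
t=9: arr=0 -> substrate=1 bound=3 product=3
t=10: arr=3 -> substrate=4 bound=3 product=3

Answer: 3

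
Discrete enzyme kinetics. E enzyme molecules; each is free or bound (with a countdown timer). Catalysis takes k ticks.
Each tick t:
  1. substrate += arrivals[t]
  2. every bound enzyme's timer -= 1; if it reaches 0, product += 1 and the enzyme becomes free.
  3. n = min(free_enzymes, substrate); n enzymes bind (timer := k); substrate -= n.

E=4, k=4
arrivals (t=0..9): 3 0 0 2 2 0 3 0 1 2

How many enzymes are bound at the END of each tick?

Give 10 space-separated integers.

Answer: 3 3 3 4 4 4 4 4 4 4

Derivation:
t=0: arr=3 -> substrate=0 bound=3 product=0
t=1: arr=0 -> substrate=0 bound=3 product=0
t=2: arr=0 -> substrate=0 bound=3 product=0
t=3: arr=2 -> substrate=1 bound=4 product=0
t=4: arr=2 -> substrate=0 bound=4 product=3
t=5: arr=0 -> substrate=0 bound=4 product=3
t=6: arr=3 -> substrate=3 bound=4 product=3
t=7: arr=0 -> substrate=2 bound=4 product=4
t=8: arr=1 -> substrate=0 bound=4 product=7
t=9: arr=2 -> substrate=2 bound=4 product=7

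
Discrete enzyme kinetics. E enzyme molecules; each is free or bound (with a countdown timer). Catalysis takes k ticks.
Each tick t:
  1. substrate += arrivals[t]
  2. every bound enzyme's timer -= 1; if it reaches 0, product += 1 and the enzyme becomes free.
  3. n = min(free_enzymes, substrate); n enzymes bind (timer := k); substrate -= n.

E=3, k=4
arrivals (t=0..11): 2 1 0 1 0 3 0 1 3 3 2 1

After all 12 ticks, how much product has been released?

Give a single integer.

Answer: 6

Derivation:
t=0: arr=2 -> substrate=0 bound=2 product=0
t=1: arr=1 -> substrate=0 bound=3 product=0
t=2: arr=0 -> substrate=0 bound=3 product=0
t=3: arr=1 -> substrate=1 bound=3 product=0
t=4: arr=0 -> substrate=0 bound=2 product=2
t=5: arr=3 -> substrate=1 bound=3 product=3
t=6: arr=0 -> substrate=1 bound=3 product=3
t=7: arr=1 -> substrate=2 bound=3 product=3
t=8: arr=3 -> substrate=4 bound=3 product=4
t=9: arr=3 -> substrate=5 bound=3 product=6
t=10: arr=2 -> substrate=7 bound=3 product=6
t=11: arr=1 -> substrate=8 bound=3 product=6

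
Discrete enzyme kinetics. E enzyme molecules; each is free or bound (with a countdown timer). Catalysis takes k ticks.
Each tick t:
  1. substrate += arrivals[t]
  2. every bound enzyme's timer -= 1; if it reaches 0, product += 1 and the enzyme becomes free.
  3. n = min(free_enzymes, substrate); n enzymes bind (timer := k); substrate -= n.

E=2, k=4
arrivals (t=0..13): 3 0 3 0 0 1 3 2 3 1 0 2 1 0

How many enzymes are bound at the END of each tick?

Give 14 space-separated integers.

Answer: 2 2 2 2 2 2 2 2 2 2 2 2 2 2

Derivation:
t=0: arr=3 -> substrate=1 bound=2 product=0
t=1: arr=0 -> substrate=1 bound=2 product=0
t=2: arr=3 -> substrate=4 bound=2 product=0
t=3: arr=0 -> substrate=4 bound=2 product=0
t=4: arr=0 -> substrate=2 bound=2 product=2
t=5: arr=1 -> substrate=3 bound=2 product=2
t=6: arr=3 -> substrate=6 bound=2 product=2
t=7: arr=2 -> substrate=8 bound=2 product=2
t=8: arr=3 -> substrate=9 bound=2 product=4
t=9: arr=1 -> substrate=10 bound=2 product=4
t=10: arr=0 -> substrate=10 bound=2 product=4
t=11: arr=2 -> substrate=12 bound=2 product=4
t=12: arr=1 -> substrate=11 bound=2 product=6
t=13: arr=0 -> substrate=11 bound=2 product=6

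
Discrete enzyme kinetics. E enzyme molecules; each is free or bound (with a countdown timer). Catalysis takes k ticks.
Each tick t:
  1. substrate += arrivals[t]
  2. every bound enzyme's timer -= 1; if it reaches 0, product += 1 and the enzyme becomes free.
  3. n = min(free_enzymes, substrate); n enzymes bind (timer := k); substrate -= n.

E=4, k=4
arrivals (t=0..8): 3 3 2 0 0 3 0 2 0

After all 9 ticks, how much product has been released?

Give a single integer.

t=0: arr=3 -> substrate=0 bound=3 product=0
t=1: arr=3 -> substrate=2 bound=4 product=0
t=2: arr=2 -> substrate=4 bound=4 product=0
t=3: arr=0 -> substrate=4 bound=4 product=0
t=4: arr=0 -> substrate=1 bound=4 product=3
t=5: arr=3 -> substrate=3 bound=4 product=4
t=6: arr=0 -> substrate=3 bound=4 product=4
t=7: arr=2 -> substrate=5 bound=4 product=4
t=8: arr=0 -> substrate=2 bound=4 product=7

Answer: 7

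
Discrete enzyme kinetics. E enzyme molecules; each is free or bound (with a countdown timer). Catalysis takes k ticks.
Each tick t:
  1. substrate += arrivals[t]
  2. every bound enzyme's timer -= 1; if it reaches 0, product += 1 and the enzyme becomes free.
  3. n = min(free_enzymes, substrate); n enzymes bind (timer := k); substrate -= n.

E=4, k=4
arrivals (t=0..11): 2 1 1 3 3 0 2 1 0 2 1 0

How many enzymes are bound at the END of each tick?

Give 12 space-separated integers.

t=0: arr=2 -> substrate=0 bound=2 product=0
t=1: arr=1 -> substrate=0 bound=3 product=0
t=2: arr=1 -> substrate=0 bound=4 product=0
t=3: arr=3 -> substrate=3 bound=4 product=0
t=4: arr=3 -> substrate=4 bound=4 product=2
t=5: arr=0 -> substrate=3 bound=4 product=3
t=6: arr=2 -> substrate=4 bound=4 product=4
t=7: arr=1 -> substrate=5 bound=4 product=4
t=8: arr=0 -> substrate=3 bound=4 product=6
t=9: arr=2 -> substrate=4 bound=4 product=7
t=10: arr=1 -> substrate=4 bound=4 product=8
t=11: arr=0 -> substrate=4 bound=4 product=8

Answer: 2 3 4 4 4 4 4 4 4 4 4 4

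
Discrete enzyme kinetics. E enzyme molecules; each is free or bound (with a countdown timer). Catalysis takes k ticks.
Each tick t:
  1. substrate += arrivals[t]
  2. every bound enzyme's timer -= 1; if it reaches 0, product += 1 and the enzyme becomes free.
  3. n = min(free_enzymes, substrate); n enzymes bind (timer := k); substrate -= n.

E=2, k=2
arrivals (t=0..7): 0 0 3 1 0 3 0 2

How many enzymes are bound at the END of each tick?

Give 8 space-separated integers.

t=0: arr=0 -> substrate=0 bound=0 product=0
t=1: arr=0 -> substrate=0 bound=0 product=0
t=2: arr=3 -> substrate=1 bound=2 product=0
t=3: arr=1 -> substrate=2 bound=2 product=0
t=4: arr=0 -> substrate=0 bound=2 product=2
t=5: arr=3 -> substrate=3 bound=2 product=2
t=6: arr=0 -> substrate=1 bound=2 product=4
t=7: arr=2 -> substrate=3 bound=2 product=4

Answer: 0 0 2 2 2 2 2 2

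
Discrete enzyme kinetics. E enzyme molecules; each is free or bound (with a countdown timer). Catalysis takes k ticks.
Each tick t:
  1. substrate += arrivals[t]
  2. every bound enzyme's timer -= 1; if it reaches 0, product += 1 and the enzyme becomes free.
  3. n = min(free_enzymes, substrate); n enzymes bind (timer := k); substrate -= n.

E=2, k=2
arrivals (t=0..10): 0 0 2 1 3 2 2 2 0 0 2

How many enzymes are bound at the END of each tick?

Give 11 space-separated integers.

t=0: arr=0 -> substrate=0 bound=0 product=0
t=1: arr=0 -> substrate=0 bound=0 product=0
t=2: arr=2 -> substrate=0 bound=2 product=0
t=3: arr=1 -> substrate=1 bound=2 product=0
t=4: arr=3 -> substrate=2 bound=2 product=2
t=5: arr=2 -> substrate=4 bound=2 product=2
t=6: arr=2 -> substrate=4 bound=2 product=4
t=7: arr=2 -> substrate=6 bound=2 product=4
t=8: arr=0 -> substrate=4 bound=2 product=6
t=9: arr=0 -> substrate=4 bound=2 product=6
t=10: arr=2 -> substrate=4 bound=2 product=8

Answer: 0 0 2 2 2 2 2 2 2 2 2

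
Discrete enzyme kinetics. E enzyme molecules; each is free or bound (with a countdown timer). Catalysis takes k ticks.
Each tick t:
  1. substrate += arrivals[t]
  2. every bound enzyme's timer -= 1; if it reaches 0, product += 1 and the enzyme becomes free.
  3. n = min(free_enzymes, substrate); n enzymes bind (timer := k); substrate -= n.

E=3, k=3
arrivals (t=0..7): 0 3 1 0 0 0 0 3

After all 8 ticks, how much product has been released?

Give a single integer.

Answer: 4

Derivation:
t=0: arr=0 -> substrate=0 bound=0 product=0
t=1: arr=3 -> substrate=0 bound=3 product=0
t=2: arr=1 -> substrate=1 bound=3 product=0
t=3: arr=0 -> substrate=1 bound=3 product=0
t=4: arr=0 -> substrate=0 bound=1 product=3
t=5: arr=0 -> substrate=0 bound=1 product=3
t=6: arr=0 -> substrate=0 bound=1 product=3
t=7: arr=3 -> substrate=0 bound=3 product=4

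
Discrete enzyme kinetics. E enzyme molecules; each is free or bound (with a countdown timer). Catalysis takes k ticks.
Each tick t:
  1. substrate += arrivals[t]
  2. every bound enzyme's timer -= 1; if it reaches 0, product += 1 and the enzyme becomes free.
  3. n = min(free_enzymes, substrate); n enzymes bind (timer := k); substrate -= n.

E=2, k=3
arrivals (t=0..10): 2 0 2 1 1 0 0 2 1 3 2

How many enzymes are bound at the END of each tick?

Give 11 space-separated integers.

Answer: 2 2 2 2 2 2 2 2 2 2 2

Derivation:
t=0: arr=2 -> substrate=0 bound=2 product=0
t=1: arr=0 -> substrate=0 bound=2 product=0
t=2: arr=2 -> substrate=2 bound=2 product=0
t=3: arr=1 -> substrate=1 bound=2 product=2
t=4: arr=1 -> substrate=2 bound=2 product=2
t=5: arr=0 -> substrate=2 bound=2 product=2
t=6: arr=0 -> substrate=0 bound=2 product=4
t=7: arr=2 -> substrate=2 bound=2 product=4
t=8: arr=1 -> substrate=3 bound=2 product=4
t=9: arr=3 -> substrate=4 bound=2 product=6
t=10: arr=2 -> substrate=6 bound=2 product=6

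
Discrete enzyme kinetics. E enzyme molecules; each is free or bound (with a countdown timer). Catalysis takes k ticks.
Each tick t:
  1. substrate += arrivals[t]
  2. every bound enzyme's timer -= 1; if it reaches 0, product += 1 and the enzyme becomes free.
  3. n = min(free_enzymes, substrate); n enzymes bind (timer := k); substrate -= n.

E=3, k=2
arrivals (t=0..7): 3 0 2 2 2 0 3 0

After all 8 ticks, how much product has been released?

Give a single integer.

Answer: 9

Derivation:
t=0: arr=3 -> substrate=0 bound=3 product=0
t=1: arr=0 -> substrate=0 bound=3 product=0
t=2: arr=2 -> substrate=0 bound=2 product=3
t=3: arr=2 -> substrate=1 bound=3 product=3
t=4: arr=2 -> substrate=1 bound=3 product=5
t=5: arr=0 -> substrate=0 bound=3 product=6
t=6: arr=3 -> substrate=1 bound=3 product=8
t=7: arr=0 -> substrate=0 bound=3 product=9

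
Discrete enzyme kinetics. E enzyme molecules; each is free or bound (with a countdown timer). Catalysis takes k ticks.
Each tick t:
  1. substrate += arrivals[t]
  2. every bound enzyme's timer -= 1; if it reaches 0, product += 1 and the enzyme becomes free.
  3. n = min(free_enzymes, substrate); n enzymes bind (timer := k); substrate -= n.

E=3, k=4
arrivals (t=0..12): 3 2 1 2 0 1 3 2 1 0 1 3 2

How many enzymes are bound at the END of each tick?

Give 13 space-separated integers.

t=0: arr=3 -> substrate=0 bound=3 product=0
t=1: arr=2 -> substrate=2 bound=3 product=0
t=2: arr=1 -> substrate=3 bound=3 product=0
t=3: arr=2 -> substrate=5 bound=3 product=0
t=4: arr=0 -> substrate=2 bound=3 product=3
t=5: arr=1 -> substrate=3 bound=3 product=3
t=6: arr=3 -> substrate=6 bound=3 product=3
t=7: arr=2 -> substrate=8 bound=3 product=3
t=8: arr=1 -> substrate=6 bound=3 product=6
t=9: arr=0 -> substrate=6 bound=3 product=6
t=10: arr=1 -> substrate=7 bound=3 product=6
t=11: arr=3 -> substrate=10 bound=3 product=6
t=12: arr=2 -> substrate=9 bound=3 product=9

Answer: 3 3 3 3 3 3 3 3 3 3 3 3 3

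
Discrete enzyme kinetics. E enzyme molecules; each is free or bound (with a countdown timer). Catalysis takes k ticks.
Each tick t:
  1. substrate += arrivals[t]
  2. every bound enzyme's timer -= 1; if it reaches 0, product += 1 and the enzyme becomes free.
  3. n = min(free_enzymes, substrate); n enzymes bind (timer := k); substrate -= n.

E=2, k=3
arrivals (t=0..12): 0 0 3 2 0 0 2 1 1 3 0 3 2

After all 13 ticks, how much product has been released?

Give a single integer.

Answer: 6

Derivation:
t=0: arr=0 -> substrate=0 bound=0 product=0
t=1: arr=0 -> substrate=0 bound=0 product=0
t=2: arr=3 -> substrate=1 bound=2 product=0
t=3: arr=2 -> substrate=3 bound=2 product=0
t=4: arr=0 -> substrate=3 bound=2 product=0
t=5: arr=0 -> substrate=1 bound=2 product=2
t=6: arr=2 -> substrate=3 bound=2 product=2
t=7: arr=1 -> substrate=4 bound=2 product=2
t=8: arr=1 -> substrate=3 bound=2 product=4
t=9: arr=3 -> substrate=6 bound=2 product=4
t=10: arr=0 -> substrate=6 bound=2 product=4
t=11: arr=3 -> substrate=7 bound=2 product=6
t=12: arr=2 -> substrate=9 bound=2 product=6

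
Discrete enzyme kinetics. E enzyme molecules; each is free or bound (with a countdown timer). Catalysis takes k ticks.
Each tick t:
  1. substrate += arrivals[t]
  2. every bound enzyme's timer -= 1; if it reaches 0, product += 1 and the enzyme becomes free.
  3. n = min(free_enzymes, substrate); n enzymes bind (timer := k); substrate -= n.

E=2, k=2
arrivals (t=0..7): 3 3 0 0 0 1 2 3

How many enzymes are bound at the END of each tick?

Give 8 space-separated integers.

Answer: 2 2 2 2 2 2 2 2

Derivation:
t=0: arr=3 -> substrate=1 bound=2 product=0
t=1: arr=3 -> substrate=4 bound=2 product=0
t=2: arr=0 -> substrate=2 bound=2 product=2
t=3: arr=0 -> substrate=2 bound=2 product=2
t=4: arr=0 -> substrate=0 bound=2 product=4
t=5: arr=1 -> substrate=1 bound=2 product=4
t=6: arr=2 -> substrate=1 bound=2 product=6
t=7: arr=3 -> substrate=4 bound=2 product=6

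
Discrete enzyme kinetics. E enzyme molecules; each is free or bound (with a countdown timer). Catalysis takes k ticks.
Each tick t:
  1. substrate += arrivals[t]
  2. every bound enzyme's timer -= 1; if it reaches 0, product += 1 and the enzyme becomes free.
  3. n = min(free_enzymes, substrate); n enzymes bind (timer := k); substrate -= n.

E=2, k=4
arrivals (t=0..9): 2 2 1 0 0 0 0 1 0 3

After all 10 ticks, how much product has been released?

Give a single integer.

Answer: 4

Derivation:
t=0: arr=2 -> substrate=0 bound=2 product=0
t=1: arr=2 -> substrate=2 bound=2 product=0
t=2: arr=1 -> substrate=3 bound=2 product=0
t=3: arr=0 -> substrate=3 bound=2 product=0
t=4: arr=0 -> substrate=1 bound=2 product=2
t=5: arr=0 -> substrate=1 bound=2 product=2
t=6: arr=0 -> substrate=1 bound=2 product=2
t=7: arr=1 -> substrate=2 bound=2 product=2
t=8: arr=0 -> substrate=0 bound=2 product=4
t=9: arr=3 -> substrate=3 bound=2 product=4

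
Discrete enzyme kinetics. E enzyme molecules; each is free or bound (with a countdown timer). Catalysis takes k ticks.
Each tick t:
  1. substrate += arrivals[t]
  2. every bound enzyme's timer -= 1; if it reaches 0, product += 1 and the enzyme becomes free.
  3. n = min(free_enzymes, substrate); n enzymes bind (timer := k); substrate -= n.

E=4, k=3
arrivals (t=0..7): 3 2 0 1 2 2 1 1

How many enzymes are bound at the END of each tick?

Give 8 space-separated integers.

t=0: arr=3 -> substrate=0 bound=3 product=0
t=1: arr=2 -> substrate=1 bound=4 product=0
t=2: arr=0 -> substrate=1 bound=4 product=0
t=3: arr=1 -> substrate=0 bound=3 product=3
t=4: arr=2 -> substrate=0 bound=4 product=4
t=5: arr=2 -> substrate=2 bound=4 product=4
t=6: arr=1 -> substrate=1 bound=4 product=6
t=7: arr=1 -> substrate=0 bound=4 product=8

Answer: 3 4 4 3 4 4 4 4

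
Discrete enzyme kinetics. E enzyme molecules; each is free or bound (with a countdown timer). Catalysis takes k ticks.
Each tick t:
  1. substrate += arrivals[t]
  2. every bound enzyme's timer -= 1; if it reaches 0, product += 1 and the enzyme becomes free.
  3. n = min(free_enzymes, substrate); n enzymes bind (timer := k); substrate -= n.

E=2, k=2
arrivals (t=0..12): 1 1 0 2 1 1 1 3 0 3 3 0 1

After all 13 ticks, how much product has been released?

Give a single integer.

Answer: 10

Derivation:
t=0: arr=1 -> substrate=0 bound=1 product=0
t=1: arr=1 -> substrate=0 bound=2 product=0
t=2: arr=0 -> substrate=0 bound=1 product=1
t=3: arr=2 -> substrate=0 bound=2 product=2
t=4: arr=1 -> substrate=1 bound=2 product=2
t=5: arr=1 -> substrate=0 bound=2 product=4
t=6: arr=1 -> substrate=1 bound=2 product=4
t=7: arr=3 -> substrate=2 bound=2 product=6
t=8: arr=0 -> substrate=2 bound=2 product=6
t=9: arr=3 -> substrate=3 bound=2 product=8
t=10: arr=3 -> substrate=6 bound=2 product=8
t=11: arr=0 -> substrate=4 bound=2 product=10
t=12: arr=1 -> substrate=5 bound=2 product=10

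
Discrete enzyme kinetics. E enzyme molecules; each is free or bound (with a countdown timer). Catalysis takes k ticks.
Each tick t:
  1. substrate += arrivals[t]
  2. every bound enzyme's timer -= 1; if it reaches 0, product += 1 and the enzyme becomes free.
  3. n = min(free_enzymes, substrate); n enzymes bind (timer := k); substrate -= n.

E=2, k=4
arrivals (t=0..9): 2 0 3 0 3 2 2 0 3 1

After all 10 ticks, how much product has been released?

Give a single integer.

Answer: 4

Derivation:
t=0: arr=2 -> substrate=0 bound=2 product=0
t=1: arr=0 -> substrate=0 bound=2 product=0
t=2: arr=3 -> substrate=3 bound=2 product=0
t=3: arr=0 -> substrate=3 bound=2 product=0
t=4: arr=3 -> substrate=4 bound=2 product=2
t=5: arr=2 -> substrate=6 bound=2 product=2
t=6: arr=2 -> substrate=8 bound=2 product=2
t=7: arr=0 -> substrate=8 bound=2 product=2
t=8: arr=3 -> substrate=9 bound=2 product=4
t=9: arr=1 -> substrate=10 bound=2 product=4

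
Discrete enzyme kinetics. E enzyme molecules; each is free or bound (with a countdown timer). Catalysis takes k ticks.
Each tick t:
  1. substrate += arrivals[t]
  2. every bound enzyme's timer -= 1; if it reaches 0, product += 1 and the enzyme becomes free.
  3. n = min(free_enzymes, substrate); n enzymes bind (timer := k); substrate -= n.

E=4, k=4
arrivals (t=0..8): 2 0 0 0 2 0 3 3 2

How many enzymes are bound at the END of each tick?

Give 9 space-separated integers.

Answer: 2 2 2 2 2 2 4 4 4

Derivation:
t=0: arr=2 -> substrate=0 bound=2 product=0
t=1: arr=0 -> substrate=0 bound=2 product=0
t=2: arr=0 -> substrate=0 bound=2 product=0
t=3: arr=0 -> substrate=0 bound=2 product=0
t=4: arr=2 -> substrate=0 bound=2 product=2
t=5: arr=0 -> substrate=0 bound=2 product=2
t=6: arr=3 -> substrate=1 bound=4 product=2
t=7: arr=3 -> substrate=4 bound=4 product=2
t=8: arr=2 -> substrate=4 bound=4 product=4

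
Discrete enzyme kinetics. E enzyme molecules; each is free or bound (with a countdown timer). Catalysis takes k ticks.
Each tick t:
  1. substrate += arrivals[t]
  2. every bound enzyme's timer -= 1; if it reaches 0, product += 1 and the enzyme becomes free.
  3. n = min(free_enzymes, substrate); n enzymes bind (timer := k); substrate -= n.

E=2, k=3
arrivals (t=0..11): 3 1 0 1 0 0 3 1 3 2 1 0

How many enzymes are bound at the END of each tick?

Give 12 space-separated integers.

t=0: arr=3 -> substrate=1 bound=2 product=0
t=1: arr=1 -> substrate=2 bound=2 product=0
t=2: arr=0 -> substrate=2 bound=2 product=0
t=3: arr=1 -> substrate=1 bound=2 product=2
t=4: arr=0 -> substrate=1 bound=2 product=2
t=5: arr=0 -> substrate=1 bound=2 product=2
t=6: arr=3 -> substrate=2 bound=2 product=4
t=7: arr=1 -> substrate=3 bound=2 product=4
t=8: arr=3 -> substrate=6 bound=2 product=4
t=9: arr=2 -> substrate=6 bound=2 product=6
t=10: arr=1 -> substrate=7 bound=2 product=6
t=11: arr=0 -> substrate=7 bound=2 product=6

Answer: 2 2 2 2 2 2 2 2 2 2 2 2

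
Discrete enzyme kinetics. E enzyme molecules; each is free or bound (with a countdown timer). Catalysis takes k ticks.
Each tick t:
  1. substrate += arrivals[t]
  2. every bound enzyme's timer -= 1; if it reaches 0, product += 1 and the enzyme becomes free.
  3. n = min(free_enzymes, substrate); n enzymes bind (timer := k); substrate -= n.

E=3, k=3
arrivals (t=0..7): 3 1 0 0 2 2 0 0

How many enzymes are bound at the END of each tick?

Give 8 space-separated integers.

t=0: arr=3 -> substrate=0 bound=3 product=0
t=1: arr=1 -> substrate=1 bound=3 product=0
t=2: arr=0 -> substrate=1 bound=3 product=0
t=3: arr=0 -> substrate=0 bound=1 product=3
t=4: arr=2 -> substrate=0 bound=3 product=3
t=5: arr=2 -> substrate=2 bound=3 product=3
t=6: arr=0 -> substrate=1 bound=3 product=4
t=7: arr=0 -> substrate=0 bound=2 product=6

Answer: 3 3 3 1 3 3 3 2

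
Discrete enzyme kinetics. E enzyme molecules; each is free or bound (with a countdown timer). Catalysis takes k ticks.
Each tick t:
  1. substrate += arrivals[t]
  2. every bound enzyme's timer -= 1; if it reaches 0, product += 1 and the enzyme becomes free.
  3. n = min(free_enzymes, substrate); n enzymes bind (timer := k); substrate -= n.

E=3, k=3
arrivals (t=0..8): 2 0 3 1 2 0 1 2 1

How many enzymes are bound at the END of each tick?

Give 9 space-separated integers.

t=0: arr=2 -> substrate=0 bound=2 product=0
t=1: arr=0 -> substrate=0 bound=2 product=0
t=2: arr=3 -> substrate=2 bound=3 product=0
t=3: arr=1 -> substrate=1 bound=3 product=2
t=4: arr=2 -> substrate=3 bound=3 product=2
t=5: arr=0 -> substrate=2 bound=3 product=3
t=6: arr=1 -> substrate=1 bound=3 product=5
t=7: arr=2 -> substrate=3 bound=3 product=5
t=8: arr=1 -> substrate=3 bound=3 product=6

Answer: 2 2 3 3 3 3 3 3 3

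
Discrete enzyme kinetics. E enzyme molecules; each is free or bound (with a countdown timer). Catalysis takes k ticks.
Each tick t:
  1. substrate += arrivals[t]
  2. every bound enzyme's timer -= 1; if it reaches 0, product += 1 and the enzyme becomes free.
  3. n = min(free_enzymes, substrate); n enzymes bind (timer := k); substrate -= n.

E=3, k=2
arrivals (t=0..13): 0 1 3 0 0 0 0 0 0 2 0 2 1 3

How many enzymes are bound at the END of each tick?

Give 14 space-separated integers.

t=0: arr=0 -> substrate=0 bound=0 product=0
t=1: arr=1 -> substrate=0 bound=1 product=0
t=2: arr=3 -> substrate=1 bound=3 product=0
t=3: arr=0 -> substrate=0 bound=3 product=1
t=4: arr=0 -> substrate=0 bound=1 product=3
t=5: arr=0 -> substrate=0 bound=0 product=4
t=6: arr=0 -> substrate=0 bound=0 product=4
t=7: arr=0 -> substrate=0 bound=0 product=4
t=8: arr=0 -> substrate=0 bound=0 product=4
t=9: arr=2 -> substrate=0 bound=2 product=4
t=10: arr=0 -> substrate=0 bound=2 product=4
t=11: arr=2 -> substrate=0 bound=2 product=6
t=12: arr=1 -> substrate=0 bound=3 product=6
t=13: arr=3 -> substrate=1 bound=3 product=8

Answer: 0 1 3 3 1 0 0 0 0 2 2 2 3 3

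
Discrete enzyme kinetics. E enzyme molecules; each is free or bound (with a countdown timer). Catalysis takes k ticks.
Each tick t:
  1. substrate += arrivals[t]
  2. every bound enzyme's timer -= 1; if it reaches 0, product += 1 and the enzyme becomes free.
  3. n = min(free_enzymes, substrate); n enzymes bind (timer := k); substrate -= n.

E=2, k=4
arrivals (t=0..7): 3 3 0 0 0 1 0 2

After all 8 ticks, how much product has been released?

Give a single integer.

Answer: 2

Derivation:
t=0: arr=3 -> substrate=1 bound=2 product=0
t=1: arr=3 -> substrate=4 bound=2 product=0
t=2: arr=0 -> substrate=4 bound=2 product=0
t=3: arr=0 -> substrate=4 bound=2 product=0
t=4: arr=0 -> substrate=2 bound=2 product=2
t=5: arr=1 -> substrate=3 bound=2 product=2
t=6: arr=0 -> substrate=3 bound=2 product=2
t=7: arr=2 -> substrate=5 bound=2 product=2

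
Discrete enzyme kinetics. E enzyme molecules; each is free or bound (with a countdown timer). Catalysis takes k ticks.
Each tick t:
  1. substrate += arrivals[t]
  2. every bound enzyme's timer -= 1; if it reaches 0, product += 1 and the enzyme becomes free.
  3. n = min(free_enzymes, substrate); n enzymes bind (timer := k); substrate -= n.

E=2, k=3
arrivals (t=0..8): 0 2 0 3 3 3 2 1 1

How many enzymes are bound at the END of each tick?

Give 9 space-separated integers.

Answer: 0 2 2 2 2 2 2 2 2

Derivation:
t=0: arr=0 -> substrate=0 bound=0 product=0
t=1: arr=2 -> substrate=0 bound=2 product=0
t=2: arr=0 -> substrate=0 bound=2 product=0
t=3: arr=3 -> substrate=3 bound=2 product=0
t=4: arr=3 -> substrate=4 bound=2 product=2
t=5: arr=3 -> substrate=7 bound=2 product=2
t=6: arr=2 -> substrate=9 bound=2 product=2
t=7: arr=1 -> substrate=8 bound=2 product=4
t=8: arr=1 -> substrate=9 bound=2 product=4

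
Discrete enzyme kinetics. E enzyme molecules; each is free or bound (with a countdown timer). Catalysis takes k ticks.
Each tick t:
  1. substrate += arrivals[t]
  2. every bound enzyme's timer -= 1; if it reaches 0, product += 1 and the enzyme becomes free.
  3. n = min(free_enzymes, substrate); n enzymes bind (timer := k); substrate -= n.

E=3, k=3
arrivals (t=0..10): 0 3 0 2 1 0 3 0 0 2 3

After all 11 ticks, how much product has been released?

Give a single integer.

t=0: arr=0 -> substrate=0 bound=0 product=0
t=1: arr=3 -> substrate=0 bound=3 product=0
t=2: arr=0 -> substrate=0 bound=3 product=0
t=3: arr=2 -> substrate=2 bound=3 product=0
t=4: arr=1 -> substrate=0 bound=3 product=3
t=5: arr=0 -> substrate=0 bound=3 product=3
t=6: arr=3 -> substrate=3 bound=3 product=3
t=7: arr=0 -> substrate=0 bound=3 product=6
t=8: arr=0 -> substrate=0 bound=3 product=6
t=9: arr=2 -> substrate=2 bound=3 product=6
t=10: arr=3 -> substrate=2 bound=3 product=9

Answer: 9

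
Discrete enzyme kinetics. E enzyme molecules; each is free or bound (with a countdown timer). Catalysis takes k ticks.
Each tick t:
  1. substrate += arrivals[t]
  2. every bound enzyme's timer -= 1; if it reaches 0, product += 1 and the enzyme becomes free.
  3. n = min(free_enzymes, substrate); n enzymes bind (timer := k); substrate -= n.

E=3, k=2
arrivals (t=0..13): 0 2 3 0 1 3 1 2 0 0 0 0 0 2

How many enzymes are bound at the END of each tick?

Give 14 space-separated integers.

Answer: 0 2 3 3 3 3 3 3 3 1 0 0 0 2

Derivation:
t=0: arr=0 -> substrate=0 bound=0 product=0
t=1: arr=2 -> substrate=0 bound=2 product=0
t=2: arr=3 -> substrate=2 bound=3 product=0
t=3: arr=0 -> substrate=0 bound=3 product=2
t=4: arr=1 -> substrate=0 bound=3 product=3
t=5: arr=3 -> substrate=1 bound=3 product=5
t=6: arr=1 -> substrate=1 bound=3 product=6
t=7: arr=2 -> substrate=1 bound=3 product=8
t=8: arr=0 -> substrate=0 bound=3 product=9
t=9: arr=0 -> substrate=0 bound=1 product=11
t=10: arr=0 -> substrate=0 bound=0 product=12
t=11: arr=0 -> substrate=0 bound=0 product=12
t=12: arr=0 -> substrate=0 bound=0 product=12
t=13: arr=2 -> substrate=0 bound=2 product=12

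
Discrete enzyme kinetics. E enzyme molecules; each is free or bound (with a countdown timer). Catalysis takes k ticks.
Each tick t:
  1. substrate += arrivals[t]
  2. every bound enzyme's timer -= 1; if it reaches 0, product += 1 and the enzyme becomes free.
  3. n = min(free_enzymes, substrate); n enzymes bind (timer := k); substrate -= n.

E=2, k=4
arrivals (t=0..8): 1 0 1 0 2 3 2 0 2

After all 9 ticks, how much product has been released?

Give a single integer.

t=0: arr=1 -> substrate=0 bound=1 product=0
t=1: arr=0 -> substrate=0 bound=1 product=0
t=2: arr=1 -> substrate=0 bound=2 product=0
t=3: arr=0 -> substrate=0 bound=2 product=0
t=4: arr=2 -> substrate=1 bound=2 product=1
t=5: arr=3 -> substrate=4 bound=2 product=1
t=6: arr=2 -> substrate=5 bound=2 product=2
t=7: arr=0 -> substrate=5 bound=2 product=2
t=8: arr=2 -> substrate=6 bound=2 product=3

Answer: 3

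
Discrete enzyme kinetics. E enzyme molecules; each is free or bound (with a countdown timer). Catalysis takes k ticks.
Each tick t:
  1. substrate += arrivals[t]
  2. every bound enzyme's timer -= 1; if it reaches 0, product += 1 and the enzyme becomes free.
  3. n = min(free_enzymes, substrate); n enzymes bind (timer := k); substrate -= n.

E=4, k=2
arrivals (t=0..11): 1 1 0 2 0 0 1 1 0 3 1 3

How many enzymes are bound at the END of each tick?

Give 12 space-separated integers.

t=0: arr=1 -> substrate=0 bound=1 product=0
t=1: arr=1 -> substrate=0 bound=2 product=0
t=2: arr=0 -> substrate=0 bound=1 product=1
t=3: arr=2 -> substrate=0 bound=2 product=2
t=4: arr=0 -> substrate=0 bound=2 product=2
t=5: arr=0 -> substrate=0 bound=0 product=4
t=6: arr=1 -> substrate=0 bound=1 product=4
t=7: arr=1 -> substrate=0 bound=2 product=4
t=8: arr=0 -> substrate=0 bound=1 product=5
t=9: arr=3 -> substrate=0 bound=3 product=6
t=10: arr=1 -> substrate=0 bound=4 product=6
t=11: arr=3 -> substrate=0 bound=4 product=9

Answer: 1 2 1 2 2 0 1 2 1 3 4 4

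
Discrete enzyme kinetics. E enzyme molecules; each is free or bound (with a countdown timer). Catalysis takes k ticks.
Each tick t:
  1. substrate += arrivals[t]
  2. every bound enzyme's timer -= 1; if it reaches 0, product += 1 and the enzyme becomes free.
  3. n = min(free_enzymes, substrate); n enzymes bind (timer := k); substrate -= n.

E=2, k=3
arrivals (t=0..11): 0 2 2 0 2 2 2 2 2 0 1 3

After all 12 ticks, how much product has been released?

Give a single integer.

t=0: arr=0 -> substrate=0 bound=0 product=0
t=1: arr=2 -> substrate=0 bound=2 product=0
t=2: arr=2 -> substrate=2 bound=2 product=0
t=3: arr=0 -> substrate=2 bound=2 product=0
t=4: arr=2 -> substrate=2 bound=2 product=2
t=5: arr=2 -> substrate=4 bound=2 product=2
t=6: arr=2 -> substrate=6 bound=2 product=2
t=7: arr=2 -> substrate=6 bound=2 product=4
t=8: arr=2 -> substrate=8 bound=2 product=4
t=9: arr=0 -> substrate=8 bound=2 product=4
t=10: arr=1 -> substrate=7 bound=2 product=6
t=11: arr=3 -> substrate=10 bound=2 product=6

Answer: 6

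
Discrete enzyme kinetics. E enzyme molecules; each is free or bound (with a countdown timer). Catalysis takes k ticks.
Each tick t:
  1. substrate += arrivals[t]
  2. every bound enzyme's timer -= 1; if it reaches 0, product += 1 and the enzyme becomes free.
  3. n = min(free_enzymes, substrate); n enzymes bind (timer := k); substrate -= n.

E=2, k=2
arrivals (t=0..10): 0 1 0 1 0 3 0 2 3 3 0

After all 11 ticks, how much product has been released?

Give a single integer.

Answer: 6

Derivation:
t=0: arr=0 -> substrate=0 bound=0 product=0
t=1: arr=1 -> substrate=0 bound=1 product=0
t=2: arr=0 -> substrate=0 bound=1 product=0
t=3: arr=1 -> substrate=0 bound=1 product=1
t=4: arr=0 -> substrate=0 bound=1 product=1
t=5: arr=3 -> substrate=1 bound=2 product=2
t=6: arr=0 -> substrate=1 bound=2 product=2
t=7: arr=2 -> substrate=1 bound=2 product=4
t=8: arr=3 -> substrate=4 bound=2 product=4
t=9: arr=3 -> substrate=5 bound=2 product=6
t=10: arr=0 -> substrate=5 bound=2 product=6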